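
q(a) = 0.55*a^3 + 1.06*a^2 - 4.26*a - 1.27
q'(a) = 1.65*a^2 + 2.12*a - 4.26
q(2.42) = 2.42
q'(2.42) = 10.53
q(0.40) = -2.77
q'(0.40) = -3.15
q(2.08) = -0.60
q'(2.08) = 7.29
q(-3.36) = 4.15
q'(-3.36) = 7.24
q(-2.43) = 7.45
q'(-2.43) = 0.33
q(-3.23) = 5.01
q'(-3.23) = 6.11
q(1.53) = -3.34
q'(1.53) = 2.85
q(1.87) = -1.93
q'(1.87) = 5.47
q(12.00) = 1050.65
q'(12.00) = 258.78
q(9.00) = 447.20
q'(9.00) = 148.47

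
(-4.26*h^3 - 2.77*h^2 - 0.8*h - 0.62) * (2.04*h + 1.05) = -8.6904*h^4 - 10.1238*h^3 - 4.5405*h^2 - 2.1048*h - 0.651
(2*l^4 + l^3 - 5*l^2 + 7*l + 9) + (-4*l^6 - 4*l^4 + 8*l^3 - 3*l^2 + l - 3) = -4*l^6 - 2*l^4 + 9*l^3 - 8*l^2 + 8*l + 6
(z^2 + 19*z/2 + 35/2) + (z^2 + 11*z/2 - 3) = 2*z^2 + 15*z + 29/2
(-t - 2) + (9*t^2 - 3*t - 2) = 9*t^2 - 4*t - 4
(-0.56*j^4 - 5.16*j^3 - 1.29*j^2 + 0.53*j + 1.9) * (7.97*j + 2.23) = -4.4632*j^5 - 42.374*j^4 - 21.7881*j^3 + 1.3474*j^2 + 16.3249*j + 4.237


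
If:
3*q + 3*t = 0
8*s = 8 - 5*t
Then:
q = -t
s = 1 - 5*t/8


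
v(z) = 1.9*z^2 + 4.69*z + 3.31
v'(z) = 3.8*z + 4.69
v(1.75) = 17.34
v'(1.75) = 11.34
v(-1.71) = 0.85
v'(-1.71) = -1.81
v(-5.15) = 29.55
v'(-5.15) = -14.88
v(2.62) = 28.64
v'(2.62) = 14.65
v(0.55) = 6.46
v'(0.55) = 6.78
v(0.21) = 4.38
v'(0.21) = 5.49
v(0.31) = 4.95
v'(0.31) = 5.87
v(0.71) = 7.60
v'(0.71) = 7.39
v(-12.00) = 220.63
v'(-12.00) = -40.91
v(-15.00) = 360.46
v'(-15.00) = -52.31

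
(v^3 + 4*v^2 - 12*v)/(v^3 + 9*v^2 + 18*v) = (v - 2)/(v + 3)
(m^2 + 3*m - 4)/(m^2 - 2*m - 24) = (m - 1)/(m - 6)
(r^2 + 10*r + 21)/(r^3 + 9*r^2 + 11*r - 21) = 1/(r - 1)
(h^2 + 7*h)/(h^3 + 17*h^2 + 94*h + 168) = h/(h^2 + 10*h + 24)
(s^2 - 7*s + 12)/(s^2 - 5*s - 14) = (-s^2 + 7*s - 12)/(-s^2 + 5*s + 14)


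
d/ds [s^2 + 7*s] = 2*s + 7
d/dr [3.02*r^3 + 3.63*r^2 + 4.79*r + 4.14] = 9.06*r^2 + 7.26*r + 4.79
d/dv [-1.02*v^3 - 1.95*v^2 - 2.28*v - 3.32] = -3.06*v^2 - 3.9*v - 2.28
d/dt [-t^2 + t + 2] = 1 - 2*t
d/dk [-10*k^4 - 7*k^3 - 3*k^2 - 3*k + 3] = -40*k^3 - 21*k^2 - 6*k - 3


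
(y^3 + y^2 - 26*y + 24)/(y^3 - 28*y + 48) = (y - 1)/(y - 2)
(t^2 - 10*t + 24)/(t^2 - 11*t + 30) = (t - 4)/(t - 5)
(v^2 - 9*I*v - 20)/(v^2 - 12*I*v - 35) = (v - 4*I)/(v - 7*I)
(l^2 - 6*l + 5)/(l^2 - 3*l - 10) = (l - 1)/(l + 2)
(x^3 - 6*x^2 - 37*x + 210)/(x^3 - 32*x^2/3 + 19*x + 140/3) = 3*(x + 6)/(3*x + 4)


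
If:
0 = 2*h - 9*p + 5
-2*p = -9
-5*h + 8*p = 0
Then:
No Solution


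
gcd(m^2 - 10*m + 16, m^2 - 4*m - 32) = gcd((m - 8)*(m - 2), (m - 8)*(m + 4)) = m - 8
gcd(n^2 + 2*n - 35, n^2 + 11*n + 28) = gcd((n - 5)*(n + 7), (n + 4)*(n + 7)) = n + 7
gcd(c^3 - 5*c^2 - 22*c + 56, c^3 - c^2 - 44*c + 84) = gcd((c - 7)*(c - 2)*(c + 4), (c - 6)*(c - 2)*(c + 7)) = c - 2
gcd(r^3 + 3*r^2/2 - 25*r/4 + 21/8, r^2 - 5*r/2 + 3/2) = r - 3/2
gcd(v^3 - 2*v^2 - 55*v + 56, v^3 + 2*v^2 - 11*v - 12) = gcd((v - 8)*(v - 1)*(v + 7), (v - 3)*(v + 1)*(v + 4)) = 1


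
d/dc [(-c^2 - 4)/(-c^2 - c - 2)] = (c^2 - 4*c - 4)/(c^4 + 2*c^3 + 5*c^2 + 4*c + 4)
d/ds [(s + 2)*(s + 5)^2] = 3*(s + 3)*(s + 5)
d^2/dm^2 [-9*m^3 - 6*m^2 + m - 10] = -54*m - 12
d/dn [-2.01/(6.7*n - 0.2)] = 13.467/(6.7*n - 0.2)^2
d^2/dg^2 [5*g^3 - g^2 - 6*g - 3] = 30*g - 2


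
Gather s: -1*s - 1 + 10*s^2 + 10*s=10*s^2 + 9*s - 1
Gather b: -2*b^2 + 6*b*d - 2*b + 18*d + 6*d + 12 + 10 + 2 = -2*b^2 + b*(6*d - 2) + 24*d + 24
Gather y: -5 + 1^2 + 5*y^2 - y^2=4*y^2 - 4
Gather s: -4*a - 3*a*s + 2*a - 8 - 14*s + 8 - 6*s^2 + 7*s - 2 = -2*a - 6*s^2 + s*(-3*a - 7) - 2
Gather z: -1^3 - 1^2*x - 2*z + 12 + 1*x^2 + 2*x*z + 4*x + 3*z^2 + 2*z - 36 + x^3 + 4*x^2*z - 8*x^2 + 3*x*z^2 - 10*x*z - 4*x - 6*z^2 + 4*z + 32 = x^3 - 7*x^2 - x + z^2*(3*x - 3) + z*(4*x^2 - 8*x + 4) + 7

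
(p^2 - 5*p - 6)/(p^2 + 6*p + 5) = (p - 6)/(p + 5)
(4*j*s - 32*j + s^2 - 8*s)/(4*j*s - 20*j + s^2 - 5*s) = (s - 8)/(s - 5)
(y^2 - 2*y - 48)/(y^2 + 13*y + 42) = (y - 8)/(y + 7)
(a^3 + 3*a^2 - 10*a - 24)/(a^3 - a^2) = (a^3 + 3*a^2 - 10*a - 24)/(a^2*(a - 1))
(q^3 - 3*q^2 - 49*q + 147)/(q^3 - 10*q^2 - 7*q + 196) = (q^2 + 4*q - 21)/(q^2 - 3*q - 28)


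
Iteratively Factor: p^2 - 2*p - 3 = (p - 3)*(p + 1)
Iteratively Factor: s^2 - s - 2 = (s - 2)*(s + 1)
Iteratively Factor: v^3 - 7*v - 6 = (v + 1)*(v^2 - v - 6) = (v - 3)*(v + 1)*(v + 2)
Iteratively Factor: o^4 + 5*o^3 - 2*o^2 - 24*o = (o + 3)*(o^3 + 2*o^2 - 8*o) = o*(o + 3)*(o^2 + 2*o - 8) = o*(o + 3)*(o + 4)*(o - 2)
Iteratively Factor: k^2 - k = (k)*(k - 1)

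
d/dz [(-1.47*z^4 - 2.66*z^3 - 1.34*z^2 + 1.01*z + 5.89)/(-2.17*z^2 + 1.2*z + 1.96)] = (6.3798*z^5 + 0.4802*z^4 - 17.9088*z^3 - 15.0571*z^2 + 20.3098*z - 5.0884)/(4.7089*z^4 - 5.208*z^3 - 7.0664*z^2 + 4.704*z + 3.8416)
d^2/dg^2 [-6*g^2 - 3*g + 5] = -12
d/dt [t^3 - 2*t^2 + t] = 3*t^2 - 4*t + 1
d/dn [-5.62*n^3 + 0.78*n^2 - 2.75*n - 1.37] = -16.86*n^2 + 1.56*n - 2.75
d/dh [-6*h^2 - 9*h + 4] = -12*h - 9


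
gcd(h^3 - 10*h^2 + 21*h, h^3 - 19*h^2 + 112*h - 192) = h - 3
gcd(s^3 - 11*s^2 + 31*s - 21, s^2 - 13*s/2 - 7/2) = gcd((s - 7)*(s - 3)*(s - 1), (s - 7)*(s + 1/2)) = s - 7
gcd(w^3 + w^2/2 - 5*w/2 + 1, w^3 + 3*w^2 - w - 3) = w - 1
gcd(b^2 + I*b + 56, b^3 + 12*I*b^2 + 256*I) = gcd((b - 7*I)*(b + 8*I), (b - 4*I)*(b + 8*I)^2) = b + 8*I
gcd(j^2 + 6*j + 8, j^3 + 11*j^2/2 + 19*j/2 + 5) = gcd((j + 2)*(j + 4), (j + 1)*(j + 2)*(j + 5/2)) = j + 2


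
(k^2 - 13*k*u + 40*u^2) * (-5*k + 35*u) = -5*k^3 + 100*k^2*u - 655*k*u^2 + 1400*u^3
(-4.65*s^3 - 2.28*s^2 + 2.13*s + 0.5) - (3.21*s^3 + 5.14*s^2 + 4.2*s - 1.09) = -7.86*s^3 - 7.42*s^2 - 2.07*s + 1.59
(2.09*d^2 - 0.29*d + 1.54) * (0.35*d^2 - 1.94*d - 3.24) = 0.7315*d^4 - 4.1561*d^3 - 5.67*d^2 - 2.048*d - 4.9896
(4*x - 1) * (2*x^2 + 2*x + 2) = 8*x^3 + 6*x^2 + 6*x - 2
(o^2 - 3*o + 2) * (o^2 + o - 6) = o^4 - 2*o^3 - 7*o^2 + 20*o - 12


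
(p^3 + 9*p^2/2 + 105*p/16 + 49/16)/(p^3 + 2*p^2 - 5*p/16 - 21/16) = (4*p + 7)/(4*p - 3)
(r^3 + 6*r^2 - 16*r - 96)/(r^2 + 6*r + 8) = (r^2 + 2*r - 24)/(r + 2)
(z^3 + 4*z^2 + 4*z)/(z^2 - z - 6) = z*(z + 2)/(z - 3)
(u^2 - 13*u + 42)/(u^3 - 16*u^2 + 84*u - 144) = (u - 7)/(u^2 - 10*u + 24)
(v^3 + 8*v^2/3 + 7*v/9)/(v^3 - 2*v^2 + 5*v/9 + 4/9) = v*(3*v + 7)/(3*v^2 - 7*v + 4)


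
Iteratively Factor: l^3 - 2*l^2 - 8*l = (l + 2)*(l^2 - 4*l) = (l - 4)*(l + 2)*(l)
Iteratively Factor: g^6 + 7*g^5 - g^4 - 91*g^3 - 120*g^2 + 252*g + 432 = (g + 3)*(g^5 + 4*g^4 - 13*g^3 - 52*g^2 + 36*g + 144) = (g + 2)*(g + 3)*(g^4 + 2*g^3 - 17*g^2 - 18*g + 72) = (g + 2)*(g + 3)^2*(g^3 - g^2 - 14*g + 24) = (g - 3)*(g + 2)*(g + 3)^2*(g^2 + 2*g - 8) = (g - 3)*(g + 2)*(g + 3)^2*(g + 4)*(g - 2)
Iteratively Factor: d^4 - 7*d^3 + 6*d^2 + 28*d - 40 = (d - 5)*(d^3 - 2*d^2 - 4*d + 8) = (d - 5)*(d + 2)*(d^2 - 4*d + 4) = (d - 5)*(d - 2)*(d + 2)*(d - 2)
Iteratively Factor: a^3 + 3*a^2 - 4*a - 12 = (a - 2)*(a^2 + 5*a + 6) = (a - 2)*(a + 3)*(a + 2)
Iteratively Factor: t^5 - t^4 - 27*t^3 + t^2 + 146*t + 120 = (t - 3)*(t^4 + 2*t^3 - 21*t^2 - 62*t - 40) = (t - 5)*(t - 3)*(t^3 + 7*t^2 + 14*t + 8) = (t - 5)*(t - 3)*(t + 4)*(t^2 + 3*t + 2) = (t - 5)*(t - 3)*(t + 2)*(t + 4)*(t + 1)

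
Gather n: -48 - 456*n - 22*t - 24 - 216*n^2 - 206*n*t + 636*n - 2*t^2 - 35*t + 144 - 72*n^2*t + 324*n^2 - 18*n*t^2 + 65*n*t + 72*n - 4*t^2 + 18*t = n^2*(108 - 72*t) + n*(-18*t^2 - 141*t + 252) - 6*t^2 - 39*t + 72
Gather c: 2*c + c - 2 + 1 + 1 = 3*c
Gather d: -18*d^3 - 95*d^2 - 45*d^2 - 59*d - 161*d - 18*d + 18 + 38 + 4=-18*d^3 - 140*d^2 - 238*d + 60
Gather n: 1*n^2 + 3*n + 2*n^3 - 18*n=2*n^3 + n^2 - 15*n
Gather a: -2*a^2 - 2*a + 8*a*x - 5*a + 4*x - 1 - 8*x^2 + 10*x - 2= -2*a^2 + a*(8*x - 7) - 8*x^2 + 14*x - 3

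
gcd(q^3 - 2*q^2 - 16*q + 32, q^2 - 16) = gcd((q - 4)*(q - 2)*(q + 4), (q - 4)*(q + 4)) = q^2 - 16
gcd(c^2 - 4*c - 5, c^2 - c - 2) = c + 1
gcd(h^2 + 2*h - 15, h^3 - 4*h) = 1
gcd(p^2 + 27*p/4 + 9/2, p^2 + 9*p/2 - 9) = p + 6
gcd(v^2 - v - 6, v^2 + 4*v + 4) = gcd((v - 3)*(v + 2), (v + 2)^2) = v + 2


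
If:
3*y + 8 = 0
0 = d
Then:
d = 0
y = -8/3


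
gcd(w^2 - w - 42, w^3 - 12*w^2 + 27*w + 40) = 1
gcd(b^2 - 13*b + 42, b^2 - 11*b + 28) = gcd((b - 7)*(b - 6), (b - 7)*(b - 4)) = b - 7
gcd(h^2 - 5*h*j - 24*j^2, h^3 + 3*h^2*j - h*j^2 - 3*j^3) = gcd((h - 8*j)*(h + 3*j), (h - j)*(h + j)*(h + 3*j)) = h + 3*j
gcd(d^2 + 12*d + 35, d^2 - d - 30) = d + 5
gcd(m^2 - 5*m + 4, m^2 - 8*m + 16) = m - 4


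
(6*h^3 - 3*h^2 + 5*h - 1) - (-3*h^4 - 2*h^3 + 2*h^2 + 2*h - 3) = 3*h^4 + 8*h^3 - 5*h^2 + 3*h + 2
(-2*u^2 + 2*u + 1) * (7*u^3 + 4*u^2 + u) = -14*u^5 + 6*u^4 + 13*u^3 + 6*u^2 + u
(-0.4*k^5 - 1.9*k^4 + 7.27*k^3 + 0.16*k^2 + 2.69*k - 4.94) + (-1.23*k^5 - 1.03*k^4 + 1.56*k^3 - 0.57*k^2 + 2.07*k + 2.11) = -1.63*k^5 - 2.93*k^4 + 8.83*k^3 - 0.41*k^2 + 4.76*k - 2.83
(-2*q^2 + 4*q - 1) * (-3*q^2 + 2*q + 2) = 6*q^4 - 16*q^3 + 7*q^2 + 6*q - 2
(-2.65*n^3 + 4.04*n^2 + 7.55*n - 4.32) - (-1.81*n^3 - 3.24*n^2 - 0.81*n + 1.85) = -0.84*n^3 + 7.28*n^2 + 8.36*n - 6.17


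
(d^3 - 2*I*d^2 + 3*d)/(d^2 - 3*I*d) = d + I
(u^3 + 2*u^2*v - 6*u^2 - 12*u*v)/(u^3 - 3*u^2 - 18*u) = (u + 2*v)/(u + 3)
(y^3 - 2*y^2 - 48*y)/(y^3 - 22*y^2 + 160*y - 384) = y*(y + 6)/(y^2 - 14*y + 48)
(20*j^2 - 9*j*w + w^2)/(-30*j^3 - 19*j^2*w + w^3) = (-4*j + w)/(6*j^2 + 5*j*w + w^2)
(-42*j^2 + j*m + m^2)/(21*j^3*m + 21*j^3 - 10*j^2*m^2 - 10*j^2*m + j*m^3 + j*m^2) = (-42*j^2 + j*m + m^2)/(j*(21*j^2*m + 21*j^2 - 10*j*m^2 - 10*j*m + m^3 + m^2))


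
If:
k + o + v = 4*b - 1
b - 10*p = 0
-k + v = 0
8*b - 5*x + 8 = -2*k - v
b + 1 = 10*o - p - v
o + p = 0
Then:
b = -10/83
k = -62/83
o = 1/83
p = -1/83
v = -62/83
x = 398/415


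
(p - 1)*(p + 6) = p^2 + 5*p - 6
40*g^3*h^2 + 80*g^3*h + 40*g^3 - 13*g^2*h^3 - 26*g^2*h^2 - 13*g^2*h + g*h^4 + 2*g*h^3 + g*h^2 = (-8*g + h)*(-5*g + h)*(h + 1)*(g*h + g)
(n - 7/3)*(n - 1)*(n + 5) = n^3 + 5*n^2/3 - 43*n/3 + 35/3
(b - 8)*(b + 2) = b^2 - 6*b - 16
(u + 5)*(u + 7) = u^2 + 12*u + 35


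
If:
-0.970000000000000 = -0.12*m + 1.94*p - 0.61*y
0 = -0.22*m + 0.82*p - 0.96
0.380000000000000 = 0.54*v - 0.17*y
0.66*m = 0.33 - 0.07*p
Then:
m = 0.37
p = 1.27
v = 2.45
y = 5.55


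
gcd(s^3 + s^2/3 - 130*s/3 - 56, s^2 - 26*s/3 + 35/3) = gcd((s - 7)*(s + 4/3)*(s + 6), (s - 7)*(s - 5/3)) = s - 7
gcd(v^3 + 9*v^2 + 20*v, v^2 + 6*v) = v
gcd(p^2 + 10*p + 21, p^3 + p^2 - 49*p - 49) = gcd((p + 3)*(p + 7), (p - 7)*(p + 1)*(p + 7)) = p + 7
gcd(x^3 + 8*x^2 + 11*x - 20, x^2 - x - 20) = x + 4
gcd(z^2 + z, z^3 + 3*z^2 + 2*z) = z^2 + z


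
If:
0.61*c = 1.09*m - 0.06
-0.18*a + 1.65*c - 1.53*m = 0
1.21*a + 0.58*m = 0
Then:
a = -0.05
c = 0.09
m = 0.11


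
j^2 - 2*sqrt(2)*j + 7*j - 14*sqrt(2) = (j + 7)*(j - 2*sqrt(2))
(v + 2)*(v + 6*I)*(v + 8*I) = v^3 + 2*v^2 + 14*I*v^2 - 48*v + 28*I*v - 96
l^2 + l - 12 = (l - 3)*(l + 4)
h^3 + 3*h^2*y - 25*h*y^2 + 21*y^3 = (h - 3*y)*(h - y)*(h + 7*y)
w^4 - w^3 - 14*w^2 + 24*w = w*(w - 3)*(w - 2)*(w + 4)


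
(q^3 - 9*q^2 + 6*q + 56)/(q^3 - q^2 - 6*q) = (q^2 - 11*q + 28)/(q*(q - 3))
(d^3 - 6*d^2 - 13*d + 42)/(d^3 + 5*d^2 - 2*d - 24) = (d - 7)/(d + 4)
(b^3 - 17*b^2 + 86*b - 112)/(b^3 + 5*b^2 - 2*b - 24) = (b^2 - 15*b + 56)/(b^2 + 7*b + 12)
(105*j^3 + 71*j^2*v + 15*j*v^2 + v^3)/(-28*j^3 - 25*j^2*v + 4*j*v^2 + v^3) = (15*j^2 + 8*j*v + v^2)/(-4*j^2 - 3*j*v + v^2)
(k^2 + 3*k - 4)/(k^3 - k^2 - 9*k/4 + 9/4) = 4*(k + 4)/(4*k^2 - 9)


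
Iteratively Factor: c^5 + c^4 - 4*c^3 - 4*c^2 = (c + 1)*(c^4 - 4*c^2) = (c - 2)*(c + 1)*(c^3 + 2*c^2) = c*(c - 2)*(c + 1)*(c^2 + 2*c) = c*(c - 2)*(c + 1)*(c + 2)*(c)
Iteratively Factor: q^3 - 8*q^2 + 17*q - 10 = (q - 2)*(q^2 - 6*q + 5) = (q - 5)*(q - 2)*(q - 1)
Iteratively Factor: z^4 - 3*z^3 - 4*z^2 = (z)*(z^3 - 3*z^2 - 4*z) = z*(z - 4)*(z^2 + z) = z^2*(z - 4)*(z + 1)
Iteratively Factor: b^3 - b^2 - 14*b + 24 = (b - 3)*(b^2 + 2*b - 8) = (b - 3)*(b - 2)*(b + 4)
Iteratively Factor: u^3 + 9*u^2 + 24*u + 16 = (u + 4)*(u^2 + 5*u + 4) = (u + 1)*(u + 4)*(u + 4)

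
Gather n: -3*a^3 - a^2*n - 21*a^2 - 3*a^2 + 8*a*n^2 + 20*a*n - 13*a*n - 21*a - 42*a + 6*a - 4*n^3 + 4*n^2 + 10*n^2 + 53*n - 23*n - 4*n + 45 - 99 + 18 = -3*a^3 - 24*a^2 - 57*a - 4*n^3 + n^2*(8*a + 14) + n*(-a^2 + 7*a + 26) - 36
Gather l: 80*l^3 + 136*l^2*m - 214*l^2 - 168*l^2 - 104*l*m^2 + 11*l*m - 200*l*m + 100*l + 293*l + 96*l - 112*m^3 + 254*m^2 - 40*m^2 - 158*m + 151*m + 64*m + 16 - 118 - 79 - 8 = 80*l^3 + l^2*(136*m - 382) + l*(-104*m^2 - 189*m + 489) - 112*m^3 + 214*m^2 + 57*m - 189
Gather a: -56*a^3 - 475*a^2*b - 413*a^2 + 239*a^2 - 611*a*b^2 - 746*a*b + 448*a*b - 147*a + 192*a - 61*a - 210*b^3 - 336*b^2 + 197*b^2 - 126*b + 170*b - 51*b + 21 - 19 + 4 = -56*a^3 + a^2*(-475*b - 174) + a*(-611*b^2 - 298*b - 16) - 210*b^3 - 139*b^2 - 7*b + 6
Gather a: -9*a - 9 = -9*a - 9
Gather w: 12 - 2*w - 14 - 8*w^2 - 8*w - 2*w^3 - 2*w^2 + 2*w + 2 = -2*w^3 - 10*w^2 - 8*w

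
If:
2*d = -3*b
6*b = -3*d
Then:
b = 0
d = 0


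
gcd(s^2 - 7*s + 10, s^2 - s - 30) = 1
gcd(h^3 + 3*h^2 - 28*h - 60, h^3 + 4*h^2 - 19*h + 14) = 1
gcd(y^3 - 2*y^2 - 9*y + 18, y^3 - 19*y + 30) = y^2 - 5*y + 6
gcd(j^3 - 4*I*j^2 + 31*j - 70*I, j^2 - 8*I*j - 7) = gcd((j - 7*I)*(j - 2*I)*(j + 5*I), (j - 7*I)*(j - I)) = j - 7*I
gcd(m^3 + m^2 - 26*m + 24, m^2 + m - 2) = m - 1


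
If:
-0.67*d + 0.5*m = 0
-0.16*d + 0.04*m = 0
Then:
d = 0.00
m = 0.00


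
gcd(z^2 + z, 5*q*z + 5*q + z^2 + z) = z + 1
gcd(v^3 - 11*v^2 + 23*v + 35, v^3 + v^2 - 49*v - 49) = v^2 - 6*v - 7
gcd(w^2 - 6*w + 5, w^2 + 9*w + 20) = 1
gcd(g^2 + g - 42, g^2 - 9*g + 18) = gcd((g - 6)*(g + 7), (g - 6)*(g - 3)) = g - 6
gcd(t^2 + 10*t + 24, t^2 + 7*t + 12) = t + 4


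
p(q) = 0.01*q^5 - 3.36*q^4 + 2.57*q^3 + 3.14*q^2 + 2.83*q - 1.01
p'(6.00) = -2520.17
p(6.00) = -3592.67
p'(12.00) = -20999.09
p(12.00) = -62258.57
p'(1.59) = -21.40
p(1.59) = 0.39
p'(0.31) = 5.12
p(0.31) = 0.21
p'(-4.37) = 1262.47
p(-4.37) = -1409.19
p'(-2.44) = 230.42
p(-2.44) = -146.52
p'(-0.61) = 4.93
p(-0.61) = -2.62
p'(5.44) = -1854.75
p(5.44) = -2373.93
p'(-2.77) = 333.19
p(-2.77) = -238.82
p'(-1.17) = 27.66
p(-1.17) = -10.46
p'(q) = 0.05*q^4 - 13.44*q^3 + 7.71*q^2 + 6.28*q + 2.83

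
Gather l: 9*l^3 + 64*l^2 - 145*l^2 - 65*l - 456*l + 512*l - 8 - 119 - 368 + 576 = 9*l^3 - 81*l^2 - 9*l + 81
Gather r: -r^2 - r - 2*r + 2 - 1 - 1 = -r^2 - 3*r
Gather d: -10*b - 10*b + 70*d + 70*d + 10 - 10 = -20*b + 140*d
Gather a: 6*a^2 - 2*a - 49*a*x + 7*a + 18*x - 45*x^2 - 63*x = 6*a^2 + a*(5 - 49*x) - 45*x^2 - 45*x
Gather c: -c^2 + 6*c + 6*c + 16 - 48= -c^2 + 12*c - 32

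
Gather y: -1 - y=-y - 1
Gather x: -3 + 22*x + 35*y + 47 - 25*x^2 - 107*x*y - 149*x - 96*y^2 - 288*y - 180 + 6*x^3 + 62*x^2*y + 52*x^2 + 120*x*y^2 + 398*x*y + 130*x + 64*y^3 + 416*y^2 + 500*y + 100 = 6*x^3 + x^2*(62*y + 27) + x*(120*y^2 + 291*y + 3) + 64*y^3 + 320*y^2 + 247*y - 36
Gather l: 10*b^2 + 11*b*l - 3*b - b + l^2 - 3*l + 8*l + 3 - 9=10*b^2 - 4*b + l^2 + l*(11*b + 5) - 6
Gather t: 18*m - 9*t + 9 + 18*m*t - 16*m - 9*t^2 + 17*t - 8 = 2*m - 9*t^2 + t*(18*m + 8) + 1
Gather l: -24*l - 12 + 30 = 18 - 24*l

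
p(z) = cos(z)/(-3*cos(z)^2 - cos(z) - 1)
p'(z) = (-6*sin(z)*cos(z) - sin(z))*cos(z)/(-3*cos(z)^2 - cos(z) - 1)^2 - sin(z)/(-3*cos(z)^2 - cos(z) - 1)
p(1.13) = -0.22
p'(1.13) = 0.11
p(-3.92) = 0.39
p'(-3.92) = -0.11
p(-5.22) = -0.22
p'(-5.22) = 0.05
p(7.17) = -0.22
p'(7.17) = -0.02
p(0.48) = -0.21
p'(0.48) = -0.03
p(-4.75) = -0.04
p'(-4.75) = 0.92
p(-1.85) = 0.29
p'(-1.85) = -0.82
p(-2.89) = 0.34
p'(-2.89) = 0.06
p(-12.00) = -0.21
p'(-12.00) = -0.04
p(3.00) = 0.34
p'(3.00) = -0.03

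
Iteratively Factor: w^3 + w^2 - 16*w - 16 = (w + 1)*(w^2 - 16) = (w + 1)*(w + 4)*(w - 4)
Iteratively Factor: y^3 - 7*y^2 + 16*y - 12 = (y - 3)*(y^2 - 4*y + 4) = (y - 3)*(y - 2)*(y - 2)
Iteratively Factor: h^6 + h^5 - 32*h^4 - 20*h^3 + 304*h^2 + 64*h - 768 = (h - 3)*(h^5 + 4*h^4 - 20*h^3 - 80*h^2 + 64*h + 256) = (h - 3)*(h - 2)*(h^4 + 6*h^3 - 8*h^2 - 96*h - 128) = (h - 4)*(h - 3)*(h - 2)*(h^3 + 10*h^2 + 32*h + 32) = (h - 4)*(h - 3)*(h - 2)*(h + 2)*(h^2 + 8*h + 16) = (h - 4)*(h - 3)*(h - 2)*(h + 2)*(h + 4)*(h + 4)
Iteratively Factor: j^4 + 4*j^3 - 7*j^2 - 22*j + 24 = (j - 2)*(j^3 + 6*j^2 + 5*j - 12) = (j - 2)*(j - 1)*(j^2 + 7*j + 12) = (j - 2)*(j - 1)*(j + 3)*(j + 4)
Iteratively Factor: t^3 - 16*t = (t)*(t^2 - 16) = t*(t - 4)*(t + 4)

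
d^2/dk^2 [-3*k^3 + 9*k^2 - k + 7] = 18 - 18*k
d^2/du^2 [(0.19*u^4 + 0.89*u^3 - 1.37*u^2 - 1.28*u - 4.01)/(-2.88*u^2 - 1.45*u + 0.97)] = (-3.151872*u^6 - 4.76064000000002*u^5 + 0.787853999999982*u^4 + 5.35212600000003*u^3 + 227.892114*u^2 + 116.905002*u + 45.445428)/(23.887872*u^6 + 36.08064*u^5 - 5.971104*u^4 - 21.255695*u^3 + 2.011101*u^2 + 4.092915*u - 0.912673)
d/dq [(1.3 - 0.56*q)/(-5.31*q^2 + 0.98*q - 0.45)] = (-2.9736*q^2 + 13.806*q - 1.022)/(28.1961*q^4 - 10.4076*q^3 + 5.7394*q^2 - 0.882*q + 0.2025)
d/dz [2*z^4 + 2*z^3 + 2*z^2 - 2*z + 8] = 8*z^3 + 6*z^2 + 4*z - 2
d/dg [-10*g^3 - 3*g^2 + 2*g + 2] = -30*g^2 - 6*g + 2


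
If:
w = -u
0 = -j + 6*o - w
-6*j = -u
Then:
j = -w/6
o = 5*w/36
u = -w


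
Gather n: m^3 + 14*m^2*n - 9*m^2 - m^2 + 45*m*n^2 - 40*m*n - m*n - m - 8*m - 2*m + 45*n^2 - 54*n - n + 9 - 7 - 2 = m^3 - 10*m^2 - 11*m + n^2*(45*m + 45) + n*(14*m^2 - 41*m - 55)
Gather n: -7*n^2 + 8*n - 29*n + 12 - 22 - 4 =-7*n^2 - 21*n - 14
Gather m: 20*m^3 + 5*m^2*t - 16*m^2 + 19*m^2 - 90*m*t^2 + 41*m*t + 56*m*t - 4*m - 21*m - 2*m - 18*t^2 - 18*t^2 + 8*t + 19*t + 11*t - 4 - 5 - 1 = 20*m^3 + m^2*(5*t + 3) + m*(-90*t^2 + 97*t - 27) - 36*t^2 + 38*t - 10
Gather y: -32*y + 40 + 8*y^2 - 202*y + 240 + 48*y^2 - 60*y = 56*y^2 - 294*y + 280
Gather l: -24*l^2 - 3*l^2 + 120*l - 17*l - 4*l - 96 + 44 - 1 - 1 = -27*l^2 + 99*l - 54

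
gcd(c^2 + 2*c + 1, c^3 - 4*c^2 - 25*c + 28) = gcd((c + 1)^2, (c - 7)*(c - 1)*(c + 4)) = 1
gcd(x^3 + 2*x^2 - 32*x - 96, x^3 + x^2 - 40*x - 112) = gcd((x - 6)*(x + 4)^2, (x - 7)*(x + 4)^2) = x^2 + 8*x + 16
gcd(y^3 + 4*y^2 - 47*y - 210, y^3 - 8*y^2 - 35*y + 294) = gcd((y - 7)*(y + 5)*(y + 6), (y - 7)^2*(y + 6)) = y^2 - y - 42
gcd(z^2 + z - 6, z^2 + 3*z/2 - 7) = z - 2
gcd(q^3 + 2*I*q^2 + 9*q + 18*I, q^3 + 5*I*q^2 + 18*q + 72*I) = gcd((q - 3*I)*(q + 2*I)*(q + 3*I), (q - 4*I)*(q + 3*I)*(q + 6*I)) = q + 3*I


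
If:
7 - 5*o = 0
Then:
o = 7/5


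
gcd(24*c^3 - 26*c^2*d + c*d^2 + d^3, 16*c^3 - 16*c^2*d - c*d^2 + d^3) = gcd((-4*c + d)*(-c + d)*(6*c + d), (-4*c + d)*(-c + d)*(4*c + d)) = 4*c^2 - 5*c*d + d^2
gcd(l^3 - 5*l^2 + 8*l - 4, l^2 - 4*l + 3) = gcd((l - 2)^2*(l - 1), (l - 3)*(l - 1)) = l - 1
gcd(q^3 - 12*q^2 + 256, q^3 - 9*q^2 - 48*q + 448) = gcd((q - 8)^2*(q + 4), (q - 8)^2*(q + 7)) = q^2 - 16*q + 64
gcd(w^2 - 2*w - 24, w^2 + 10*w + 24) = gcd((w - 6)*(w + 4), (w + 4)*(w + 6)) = w + 4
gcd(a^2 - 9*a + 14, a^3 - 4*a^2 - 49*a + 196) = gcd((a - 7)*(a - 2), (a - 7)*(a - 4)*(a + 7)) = a - 7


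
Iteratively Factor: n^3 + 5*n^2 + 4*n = (n)*(n^2 + 5*n + 4) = n*(n + 1)*(n + 4)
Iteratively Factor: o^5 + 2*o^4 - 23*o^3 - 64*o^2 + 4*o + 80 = (o - 1)*(o^4 + 3*o^3 - 20*o^2 - 84*o - 80) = (o - 1)*(o + 2)*(o^3 + o^2 - 22*o - 40) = (o - 1)*(o + 2)^2*(o^2 - o - 20) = (o - 5)*(o - 1)*(o + 2)^2*(o + 4)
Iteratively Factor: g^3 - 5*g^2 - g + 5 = (g - 1)*(g^2 - 4*g - 5) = (g - 5)*(g - 1)*(g + 1)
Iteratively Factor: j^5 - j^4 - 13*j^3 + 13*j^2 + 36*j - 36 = (j - 1)*(j^4 - 13*j^2 + 36) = (j - 1)*(j + 3)*(j^3 - 3*j^2 - 4*j + 12) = (j - 2)*(j - 1)*(j + 3)*(j^2 - j - 6) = (j - 2)*(j - 1)*(j + 2)*(j + 3)*(j - 3)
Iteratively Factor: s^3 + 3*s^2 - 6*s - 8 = (s + 1)*(s^2 + 2*s - 8) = (s - 2)*(s + 1)*(s + 4)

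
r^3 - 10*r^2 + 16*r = r*(r - 8)*(r - 2)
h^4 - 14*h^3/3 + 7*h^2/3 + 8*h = h*(h - 3)*(h - 8/3)*(h + 1)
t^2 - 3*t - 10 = (t - 5)*(t + 2)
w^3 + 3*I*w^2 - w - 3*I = (w - 1)*(w + 1)*(w + 3*I)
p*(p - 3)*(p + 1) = p^3 - 2*p^2 - 3*p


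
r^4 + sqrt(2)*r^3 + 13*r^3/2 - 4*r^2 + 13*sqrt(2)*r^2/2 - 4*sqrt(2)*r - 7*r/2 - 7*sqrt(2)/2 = (r - 1)*(r + 1/2)*(r + 7)*(r + sqrt(2))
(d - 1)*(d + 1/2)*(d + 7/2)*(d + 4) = d^4 + 7*d^3 + 39*d^2/4 - 43*d/4 - 7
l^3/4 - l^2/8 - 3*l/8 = l*(l/4 + 1/4)*(l - 3/2)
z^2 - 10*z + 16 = (z - 8)*(z - 2)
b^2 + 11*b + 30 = (b + 5)*(b + 6)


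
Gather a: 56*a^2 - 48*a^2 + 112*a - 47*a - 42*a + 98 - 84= 8*a^2 + 23*a + 14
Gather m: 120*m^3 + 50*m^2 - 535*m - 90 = 120*m^3 + 50*m^2 - 535*m - 90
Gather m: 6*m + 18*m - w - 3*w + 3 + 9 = 24*m - 4*w + 12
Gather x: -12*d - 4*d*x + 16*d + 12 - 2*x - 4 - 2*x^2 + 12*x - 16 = 4*d - 2*x^2 + x*(10 - 4*d) - 8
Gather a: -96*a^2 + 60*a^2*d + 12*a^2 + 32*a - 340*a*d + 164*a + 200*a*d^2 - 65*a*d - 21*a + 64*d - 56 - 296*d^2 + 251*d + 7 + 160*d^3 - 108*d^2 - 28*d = a^2*(60*d - 84) + a*(200*d^2 - 405*d + 175) + 160*d^3 - 404*d^2 + 287*d - 49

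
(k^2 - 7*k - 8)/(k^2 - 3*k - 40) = (k + 1)/(k + 5)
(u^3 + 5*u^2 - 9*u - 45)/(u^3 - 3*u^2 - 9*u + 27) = (u + 5)/(u - 3)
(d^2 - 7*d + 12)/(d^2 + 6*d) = (d^2 - 7*d + 12)/(d*(d + 6))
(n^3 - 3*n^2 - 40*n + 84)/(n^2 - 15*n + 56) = (n^2 + 4*n - 12)/(n - 8)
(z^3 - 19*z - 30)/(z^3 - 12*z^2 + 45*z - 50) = (z^2 + 5*z + 6)/(z^2 - 7*z + 10)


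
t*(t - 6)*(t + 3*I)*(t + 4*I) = t^4 - 6*t^3 + 7*I*t^3 - 12*t^2 - 42*I*t^2 + 72*t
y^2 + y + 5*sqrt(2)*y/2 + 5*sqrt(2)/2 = (y + 1)*(y + 5*sqrt(2)/2)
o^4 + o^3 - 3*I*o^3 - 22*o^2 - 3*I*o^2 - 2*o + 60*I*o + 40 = (o - 4)*(o + 5)*(o - 2*I)*(o - I)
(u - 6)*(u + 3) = u^2 - 3*u - 18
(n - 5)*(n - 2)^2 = n^3 - 9*n^2 + 24*n - 20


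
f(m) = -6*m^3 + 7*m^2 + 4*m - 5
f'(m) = -18*m^2 + 14*m + 4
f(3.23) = -121.24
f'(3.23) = -138.57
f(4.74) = -467.75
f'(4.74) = -334.06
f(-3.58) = 345.69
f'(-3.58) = -276.82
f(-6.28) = 1731.99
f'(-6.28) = -793.81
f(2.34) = -34.19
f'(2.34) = -61.80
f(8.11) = -2712.63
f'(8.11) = -1066.36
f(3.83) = -224.09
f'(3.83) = -206.42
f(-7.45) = 2834.68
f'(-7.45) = -1099.34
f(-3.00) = 208.00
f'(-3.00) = -200.00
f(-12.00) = 11323.00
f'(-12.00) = -2756.00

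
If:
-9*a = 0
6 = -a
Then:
No Solution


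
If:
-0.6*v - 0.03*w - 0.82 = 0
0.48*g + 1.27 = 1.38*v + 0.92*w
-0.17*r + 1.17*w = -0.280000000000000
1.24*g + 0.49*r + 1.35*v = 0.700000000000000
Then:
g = -3.39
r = 14.02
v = -1.46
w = 1.80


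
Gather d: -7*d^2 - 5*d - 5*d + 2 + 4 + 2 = -7*d^2 - 10*d + 8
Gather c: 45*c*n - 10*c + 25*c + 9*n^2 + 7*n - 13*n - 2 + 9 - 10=c*(45*n + 15) + 9*n^2 - 6*n - 3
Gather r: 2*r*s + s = 2*r*s + s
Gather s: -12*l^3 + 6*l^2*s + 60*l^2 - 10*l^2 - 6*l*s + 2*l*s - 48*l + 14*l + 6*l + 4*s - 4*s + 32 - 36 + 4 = -12*l^3 + 50*l^2 - 28*l + s*(6*l^2 - 4*l)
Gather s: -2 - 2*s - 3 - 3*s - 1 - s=-6*s - 6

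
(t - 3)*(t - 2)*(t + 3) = t^3 - 2*t^2 - 9*t + 18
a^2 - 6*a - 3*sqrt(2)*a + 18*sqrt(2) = (a - 6)*(a - 3*sqrt(2))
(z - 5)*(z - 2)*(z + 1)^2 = z^4 - 5*z^3 - 3*z^2 + 13*z + 10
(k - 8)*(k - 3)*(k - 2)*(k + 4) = k^4 - 9*k^3 - 6*k^2 + 136*k - 192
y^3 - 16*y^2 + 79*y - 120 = (y - 8)*(y - 5)*(y - 3)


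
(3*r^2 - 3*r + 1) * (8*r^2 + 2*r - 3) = 24*r^4 - 18*r^3 - 7*r^2 + 11*r - 3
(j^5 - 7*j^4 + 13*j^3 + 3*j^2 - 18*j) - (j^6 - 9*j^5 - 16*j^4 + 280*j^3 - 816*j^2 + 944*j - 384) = -j^6 + 10*j^5 + 9*j^4 - 267*j^3 + 819*j^2 - 962*j + 384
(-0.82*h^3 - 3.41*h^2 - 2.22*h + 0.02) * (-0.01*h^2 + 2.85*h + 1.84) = 0.0082*h^5 - 2.3029*h^4 - 11.2051*h^3 - 12.6016*h^2 - 4.0278*h + 0.0368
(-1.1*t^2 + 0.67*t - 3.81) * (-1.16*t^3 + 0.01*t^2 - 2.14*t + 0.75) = 1.276*t^5 - 0.7882*t^4 + 6.7803*t^3 - 2.2969*t^2 + 8.6559*t - 2.8575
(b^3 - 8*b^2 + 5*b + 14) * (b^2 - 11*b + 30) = b^5 - 19*b^4 + 123*b^3 - 281*b^2 - 4*b + 420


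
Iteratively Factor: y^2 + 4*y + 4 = (y + 2)*(y + 2)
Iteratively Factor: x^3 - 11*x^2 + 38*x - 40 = (x - 4)*(x^2 - 7*x + 10) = (x - 5)*(x - 4)*(x - 2)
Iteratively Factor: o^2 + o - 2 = (o - 1)*(o + 2)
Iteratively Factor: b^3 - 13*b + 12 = (b - 3)*(b^2 + 3*b - 4) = (b - 3)*(b + 4)*(b - 1)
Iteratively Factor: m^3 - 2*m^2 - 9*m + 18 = (m + 3)*(m^2 - 5*m + 6) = (m - 2)*(m + 3)*(m - 3)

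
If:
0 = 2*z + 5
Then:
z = -5/2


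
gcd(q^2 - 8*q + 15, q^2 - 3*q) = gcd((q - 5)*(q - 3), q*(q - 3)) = q - 3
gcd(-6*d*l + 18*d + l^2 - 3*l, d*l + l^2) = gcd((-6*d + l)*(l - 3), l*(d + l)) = 1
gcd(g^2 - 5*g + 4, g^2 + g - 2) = g - 1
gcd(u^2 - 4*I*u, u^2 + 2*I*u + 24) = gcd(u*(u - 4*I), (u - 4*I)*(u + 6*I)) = u - 4*I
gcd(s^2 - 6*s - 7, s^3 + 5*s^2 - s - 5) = s + 1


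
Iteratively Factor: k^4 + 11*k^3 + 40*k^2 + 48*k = (k)*(k^3 + 11*k^2 + 40*k + 48) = k*(k + 4)*(k^2 + 7*k + 12) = k*(k + 3)*(k + 4)*(k + 4)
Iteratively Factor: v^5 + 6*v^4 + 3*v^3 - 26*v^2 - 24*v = (v)*(v^4 + 6*v^3 + 3*v^2 - 26*v - 24) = v*(v - 2)*(v^3 + 8*v^2 + 19*v + 12) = v*(v - 2)*(v + 4)*(v^2 + 4*v + 3) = v*(v - 2)*(v + 3)*(v + 4)*(v + 1)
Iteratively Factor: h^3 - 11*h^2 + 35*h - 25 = (h - 5)*(h^2 - 6*h + 5) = (h - 5)*(h - 1)*(h - 5)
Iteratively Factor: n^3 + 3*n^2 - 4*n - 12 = (n - 2)*(n^2 + 5*n + 6) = (n - 2)*(n + 2)*(n + 3)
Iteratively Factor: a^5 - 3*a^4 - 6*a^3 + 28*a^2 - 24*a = (a - 2)*(a^4 - a^3 - 8*a^2 + 12*a) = a*(a - 2)*(a^3 - a^2 - 8*a + 12) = a*(a - 2)*(a + 3)*(a^2 - 4*a + 4) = a*(a - 2)^2*(a + 3)*(a - 2)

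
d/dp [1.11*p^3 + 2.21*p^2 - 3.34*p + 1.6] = 3.33*p^2 + 4.42*p - 3.34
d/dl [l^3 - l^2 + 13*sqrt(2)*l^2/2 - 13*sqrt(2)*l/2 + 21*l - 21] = 3*l^2 - 2*l + 13*sqrt(2)*l - 13*sqrt(2)/2 + 21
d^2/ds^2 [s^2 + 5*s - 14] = 2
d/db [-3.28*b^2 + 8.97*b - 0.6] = 8.97 - 6.56*b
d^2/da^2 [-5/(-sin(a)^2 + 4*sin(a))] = 10*(-2*sin(a) + 6 - 5/sin(a) - 12/sin(a)^2 + 16/sin(a)^3)/(sin(a) - 4)^3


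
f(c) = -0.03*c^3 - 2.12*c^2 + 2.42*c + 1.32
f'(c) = -0.09*c^2 - 4.24*c + 2.42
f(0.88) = 1.79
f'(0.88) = -1.38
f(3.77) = -21.30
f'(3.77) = -14.84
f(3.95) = -24.05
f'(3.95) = -15.73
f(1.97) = -2.37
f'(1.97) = -6.28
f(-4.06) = -41.44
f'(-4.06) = 18.15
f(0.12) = 1.58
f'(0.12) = 1.91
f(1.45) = 0.28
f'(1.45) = -3.92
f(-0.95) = -2.87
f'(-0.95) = 6.37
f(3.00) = -11.31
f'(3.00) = -11.11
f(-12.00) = -281.16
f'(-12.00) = 40.34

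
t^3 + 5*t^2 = t^2*(t + 5)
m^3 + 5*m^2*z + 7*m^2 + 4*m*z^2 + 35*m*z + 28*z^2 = (m + 7)*(m + z)*(m + 4*z)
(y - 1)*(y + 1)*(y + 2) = y^3 + 2*y^2 - y - 2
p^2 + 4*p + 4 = (p + 2)^2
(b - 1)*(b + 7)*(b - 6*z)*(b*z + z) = b^4*z - 6*b^3*z^2 + 7*b^3*z - 42*b^2*z^2 - b^2*z + 6*b*z^2 - 7*b*z + 42*z^2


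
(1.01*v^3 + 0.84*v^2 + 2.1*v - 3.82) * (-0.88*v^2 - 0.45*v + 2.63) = -0.8888*v^5 - 1.1937*v^4 + 0.4303*v^3 + 4.6258*v^2 + 7.242*v - 10.0466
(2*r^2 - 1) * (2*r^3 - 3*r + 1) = 4*r^5 - 8*r^3 + 2*r^2 + 3*r - 1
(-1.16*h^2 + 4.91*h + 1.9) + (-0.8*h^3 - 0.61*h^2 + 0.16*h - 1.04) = -0.8*h^3 - 1.77*h^2 + 5.07*h + 0.86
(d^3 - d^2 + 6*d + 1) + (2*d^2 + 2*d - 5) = d^3 + d^2 + 8*d - 4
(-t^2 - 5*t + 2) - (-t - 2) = -t^2 - 4*t + 4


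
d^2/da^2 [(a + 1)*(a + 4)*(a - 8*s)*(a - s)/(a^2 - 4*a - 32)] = 2*(a^3 - 24*a^2 + 192*a + 72*s^2 - 648*s + 64)/(a^3 - 24*a^2 + 192*a - 512)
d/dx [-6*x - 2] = -6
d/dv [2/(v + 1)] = -2/(v + 1)^2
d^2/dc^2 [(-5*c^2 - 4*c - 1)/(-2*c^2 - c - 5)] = 12*(c^3 - 23*c^2 - 19*c + 16)/(8*c^6 + 12*c^5 + 66*c^4 + 61*c^3 + 165*c^2 + 75*c + 125)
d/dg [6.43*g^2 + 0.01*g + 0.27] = 12.86*g + 0.01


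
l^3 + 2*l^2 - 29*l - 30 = (l - 5)*(l + 1)*(l + 6)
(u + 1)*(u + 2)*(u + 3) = u^3 + 6*u^2 + 11*u + 6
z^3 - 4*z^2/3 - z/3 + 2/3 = (z - 1)^2*(z + 2/3)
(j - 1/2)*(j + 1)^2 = j^3 + 3*j^2/2 - 1/2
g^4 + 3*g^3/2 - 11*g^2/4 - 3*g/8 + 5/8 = (g - 1)*(g - 1/2)*(g + 1/2)*(g + 5/2)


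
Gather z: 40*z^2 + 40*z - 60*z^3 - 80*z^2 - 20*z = -60*z^3 - 40*z^2 + 20*z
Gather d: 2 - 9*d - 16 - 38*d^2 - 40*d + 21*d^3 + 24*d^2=21*d^3 - 14*d^2 - 49*d - 14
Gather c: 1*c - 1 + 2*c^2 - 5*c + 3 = 2*c^2 - 4*c + 2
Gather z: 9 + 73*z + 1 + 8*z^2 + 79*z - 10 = 8*z^2 + 152*z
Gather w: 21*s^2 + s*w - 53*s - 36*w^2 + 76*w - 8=21*s^2 - 53*s - 36*w^2 + w*(s + 76) - 8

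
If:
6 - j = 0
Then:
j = 6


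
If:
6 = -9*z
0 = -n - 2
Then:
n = -2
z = -2/3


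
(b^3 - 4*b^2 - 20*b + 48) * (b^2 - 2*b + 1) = b^5 - 6*b^4 - 11*b^3 + 84*b^2 - 116*b + 48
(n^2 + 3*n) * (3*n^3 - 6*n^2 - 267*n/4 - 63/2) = 3*n^5 + 3*n^4 - 339*n^3/4 - 927*n^2/4 - 189*n/2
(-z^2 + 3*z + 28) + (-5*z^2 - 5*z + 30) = -6*z^2 - 2*z + 58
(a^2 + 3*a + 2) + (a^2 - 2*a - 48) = 2*a^2 + a - 46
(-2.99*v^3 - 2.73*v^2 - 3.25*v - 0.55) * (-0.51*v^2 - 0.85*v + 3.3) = 1.5249*v^5 + 3.9338*v^4 - 5.889*v^3 - 5.966*v^2 - 10.2575*v - 1.815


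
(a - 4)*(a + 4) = a^2 - 16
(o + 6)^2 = o^2 + 12*o + 36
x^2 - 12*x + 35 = (x - 7)*(x - 5)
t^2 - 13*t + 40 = (t - 8)*(t - 5)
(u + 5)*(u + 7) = u^2 + 12*u + 35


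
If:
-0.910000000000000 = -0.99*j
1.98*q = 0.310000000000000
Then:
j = 0.92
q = 0.16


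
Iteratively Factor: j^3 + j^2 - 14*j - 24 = (j + 2)*(j^2 - j - 12) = (j + 2)*(j + 3)*(j - 4)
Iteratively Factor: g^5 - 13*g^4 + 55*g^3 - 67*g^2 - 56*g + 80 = (g - 5)*(g^4 - 8*g^3 + 15*g^2 + 8*g - 16) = (g - 5)*(g + 1)*(g^3 - 9*g^2 + 24*g - 16) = (g - 5)*(g - 4)*(g + 1)*(g^2 - 5*g + 4) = (g - 5)*(g - 4)^2*(g + 1)*(g - 1)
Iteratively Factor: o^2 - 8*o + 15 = (o - 3)*(o - 5)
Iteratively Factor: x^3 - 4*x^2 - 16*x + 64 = (x - 4)*(x^2 - 16) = (x - 4)^2*(x + 4)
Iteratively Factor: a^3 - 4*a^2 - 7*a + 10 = (a + 2)*(a^2 - 6*a + 5) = (a - 5)*(a + 2)*(a - 1)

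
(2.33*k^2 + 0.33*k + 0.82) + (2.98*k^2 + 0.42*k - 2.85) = 5.31*k^2 + 0.75*k - 2.03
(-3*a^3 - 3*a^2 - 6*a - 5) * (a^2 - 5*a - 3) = -3*a^5 + 12*a^4 + 18*a^3 + 34*a^2 + 43*a + 15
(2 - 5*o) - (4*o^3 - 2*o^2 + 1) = -4*o^3 + 2*o^2 - 5*o + 1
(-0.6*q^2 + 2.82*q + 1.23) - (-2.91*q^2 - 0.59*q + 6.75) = 2.31*q^2 + 3.41*q - 5.52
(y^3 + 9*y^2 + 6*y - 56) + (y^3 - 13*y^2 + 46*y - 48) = 2*y^3 - 4*y^2 + 52*y - 104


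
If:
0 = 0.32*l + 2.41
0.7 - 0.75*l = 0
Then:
No Solution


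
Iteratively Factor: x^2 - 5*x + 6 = (x - 3)*(x - 2)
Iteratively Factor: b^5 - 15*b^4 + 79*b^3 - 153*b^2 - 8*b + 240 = (b - 5)*(b^4 - 10*b^3 + 29*b^2 - 8*b - 48) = (b - 5)*(b - 4)*(b^3 - 6*b^2 + 5*b + 12) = (b - 5)*(b - 4)*(b + 1)*(b^2 - 7*b + 12) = (b - 5)*(b - 4)^2*(b + 1)*(b - 3)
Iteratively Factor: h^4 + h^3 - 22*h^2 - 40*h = (h + 2)*(h^3 - h^2 - 20*h) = h*(h + 2)*(h^2 - h - 20) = h*(h + 2)*(h + 4)*(h - 5)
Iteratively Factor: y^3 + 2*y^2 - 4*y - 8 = (y - 2)*(y^2 + 4*y + 4) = (y - 2)*(y + 2)*(y + 2)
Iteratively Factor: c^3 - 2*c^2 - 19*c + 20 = (c + 4)*(c^2 - 6*c + 5) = (c - 1)*(c + 4)*(c - 5)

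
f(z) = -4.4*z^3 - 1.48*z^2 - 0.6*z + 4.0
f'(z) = -13.2*z^2 - 2.96*z - 0.6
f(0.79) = 0.43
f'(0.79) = -11.18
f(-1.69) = 22.02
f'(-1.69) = -33.30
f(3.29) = -170.68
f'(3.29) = -153.22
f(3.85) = -271.34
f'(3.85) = -207.65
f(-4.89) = 486.04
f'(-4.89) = -301.77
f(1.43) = -12.75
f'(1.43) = -31.83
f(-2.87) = 97.55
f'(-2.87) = -100.83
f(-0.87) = 6.30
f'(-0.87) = -8.02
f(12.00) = -7819.52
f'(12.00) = -1936.92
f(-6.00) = 904.72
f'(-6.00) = -458.04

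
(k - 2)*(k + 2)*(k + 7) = k^3 + 7*k^2 - 4*k - 28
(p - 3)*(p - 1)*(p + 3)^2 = p^4 + 2*p^3 - 12*p^2 - 18*p + 27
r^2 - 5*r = r*(r - 5)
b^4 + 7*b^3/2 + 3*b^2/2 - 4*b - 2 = (b - 1)*(b + 1/2)*(b + 2)^2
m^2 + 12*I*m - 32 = (m + 4*I)*(m + 8*I)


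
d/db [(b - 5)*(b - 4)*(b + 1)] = 3*b^2 - 16*b + 11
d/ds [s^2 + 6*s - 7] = 2*s + 6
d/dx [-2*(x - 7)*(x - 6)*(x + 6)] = -6*x^2 + 28*x + 72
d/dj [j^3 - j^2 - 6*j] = 3*j^2 - 2*j - 6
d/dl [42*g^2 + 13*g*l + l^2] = 13*g + 2*l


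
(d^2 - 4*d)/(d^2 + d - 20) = d/(d + 5)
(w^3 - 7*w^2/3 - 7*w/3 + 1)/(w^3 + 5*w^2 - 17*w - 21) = (w - 1/3)/(w + 7)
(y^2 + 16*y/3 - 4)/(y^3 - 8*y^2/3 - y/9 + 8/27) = 9*(3*y^2 + 16*y - 12)/(27*y^3 - 72*y^2 - 3*y + 8)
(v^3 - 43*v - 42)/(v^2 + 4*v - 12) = (v^2 - 6*v - 7)/(v - 2)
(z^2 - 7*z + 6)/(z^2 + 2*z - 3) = (z - 6)/(z + 3)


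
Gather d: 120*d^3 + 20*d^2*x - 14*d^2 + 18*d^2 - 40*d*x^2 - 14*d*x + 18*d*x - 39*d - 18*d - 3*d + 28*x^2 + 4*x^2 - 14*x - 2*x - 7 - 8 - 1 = 120*d^3 + d^2*(20*x + 4) + d*(-40*x^2 + 4*x - 60) + 32*x^2 - 16*x - 16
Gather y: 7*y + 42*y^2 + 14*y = 42*y^2 + 21*y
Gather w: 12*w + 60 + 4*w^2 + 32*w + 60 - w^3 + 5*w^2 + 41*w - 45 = -w^3 + 9*w^2 + 85*w + 75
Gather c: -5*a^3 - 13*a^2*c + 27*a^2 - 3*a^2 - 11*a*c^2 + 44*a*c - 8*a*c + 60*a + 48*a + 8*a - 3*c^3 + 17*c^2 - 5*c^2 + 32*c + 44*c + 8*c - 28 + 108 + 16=-5*a^3 + 24*a^2 + 116*a - 3*c^3 + c^2*(12 - 11*a) + c*(-13*a^2 + 36*a + 84) + 96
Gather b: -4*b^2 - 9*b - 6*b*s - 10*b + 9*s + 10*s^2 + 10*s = -4*b^2 + b*(-6*s - 19) + 10*s^2 + 19*s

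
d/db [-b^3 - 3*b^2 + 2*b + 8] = -3*b^2 - 6*b + 2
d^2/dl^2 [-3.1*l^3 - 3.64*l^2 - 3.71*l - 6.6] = -18.6*l - 7.28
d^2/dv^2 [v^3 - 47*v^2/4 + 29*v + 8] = 6*v - 47/2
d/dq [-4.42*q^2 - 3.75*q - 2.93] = -8.84*q - 3.75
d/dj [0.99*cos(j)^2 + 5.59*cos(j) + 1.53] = -(1.98*cos(j) + 5.59)*sin(j)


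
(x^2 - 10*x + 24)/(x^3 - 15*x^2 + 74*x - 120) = 1/(x - 5)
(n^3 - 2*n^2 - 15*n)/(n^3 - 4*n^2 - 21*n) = (n - 5)/(n - 7)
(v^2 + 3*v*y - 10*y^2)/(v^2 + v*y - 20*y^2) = (-v + 2*y)/(-v + 4*y)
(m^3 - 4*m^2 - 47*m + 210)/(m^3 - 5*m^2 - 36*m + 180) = (m + 7)/(m + 6)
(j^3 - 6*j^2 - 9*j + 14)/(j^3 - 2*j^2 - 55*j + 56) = (j^2 - 5*j - 14)/(j^2 - j - 56)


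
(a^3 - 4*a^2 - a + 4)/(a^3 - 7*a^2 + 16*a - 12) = (a^3 - 4*a^2 - a + 4)/(a^3 - 7*a^2 + 16*a - 12)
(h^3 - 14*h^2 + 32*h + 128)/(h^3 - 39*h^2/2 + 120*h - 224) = 2*(h + 2)/(2*h - 7)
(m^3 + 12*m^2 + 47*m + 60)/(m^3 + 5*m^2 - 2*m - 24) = (m + 5)/(m - 2)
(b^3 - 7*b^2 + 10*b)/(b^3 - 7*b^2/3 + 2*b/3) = 3*(b - 5)/(3*b - 1)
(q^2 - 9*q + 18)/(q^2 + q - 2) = (q^2 - 9*q + 18)/(q^2 + q - 2)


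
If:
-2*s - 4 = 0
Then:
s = -2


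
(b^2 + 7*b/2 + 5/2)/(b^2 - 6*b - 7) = (b + 5/2)/(b - 7)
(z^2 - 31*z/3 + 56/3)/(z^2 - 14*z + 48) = (z - 7/3)/(z - 6)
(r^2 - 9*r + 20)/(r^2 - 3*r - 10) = (r - 4)/(r + 2)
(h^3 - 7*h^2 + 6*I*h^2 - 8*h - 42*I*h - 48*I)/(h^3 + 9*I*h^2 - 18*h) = (h^2 - 7*h - 8)/(h*(h + 3*I))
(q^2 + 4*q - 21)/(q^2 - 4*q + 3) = (q + 7)/(q - 1)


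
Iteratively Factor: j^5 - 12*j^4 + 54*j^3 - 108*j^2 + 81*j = (j)*(j^4 - 12*j^3 + 54*j^2 - 108*j + 81) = j*(j - 3)*(j^3 - 9*j^2 + 27*j - 27) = j*(j - 3)^2*(j^2 - 6*j + 9) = j*(j - 3)^3*(j - 3)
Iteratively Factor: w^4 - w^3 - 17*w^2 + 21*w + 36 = (w + 4)*(w^3 - 5*w^2 + 3*w + 9) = (w - 3)*(w + 4)*(w^2 - 2*w - 3) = (w - 3)^2*(w + 4)*(w + 1)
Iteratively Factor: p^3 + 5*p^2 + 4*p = (p + 1)*(p^2 + 4*p) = p*(p + 1)*(p + 4)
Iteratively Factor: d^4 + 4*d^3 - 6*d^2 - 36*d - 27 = (d + 3)*(d^3 + d^2 - 9*d - 9) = (d - 3)*(d + 3)*(d^2 + 4*d + 3) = (d - 3)*(d + 3)^2*(d + 1)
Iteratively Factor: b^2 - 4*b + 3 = (b - 1)*(b - 3)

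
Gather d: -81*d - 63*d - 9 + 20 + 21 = 32 - 144*d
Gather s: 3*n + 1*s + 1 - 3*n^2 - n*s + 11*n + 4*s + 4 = -3*n^2 + 14*n + s*(5 - n) + 5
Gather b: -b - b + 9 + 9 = 18 - 2*b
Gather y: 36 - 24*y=36 - 24*y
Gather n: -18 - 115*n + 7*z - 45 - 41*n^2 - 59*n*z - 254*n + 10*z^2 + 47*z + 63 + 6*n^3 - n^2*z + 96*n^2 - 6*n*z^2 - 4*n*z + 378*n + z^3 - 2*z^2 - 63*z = 6*n^3 + n^2*(55 - z) + n*(-6*z^2 - 63*z + 9) + z^3 + 8*z^2 - 9*z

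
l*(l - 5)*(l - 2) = l^3 - 7*l^2 + 10*l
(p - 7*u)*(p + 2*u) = p^2 - 5*p*u - 14*u^2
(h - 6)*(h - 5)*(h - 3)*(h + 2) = h^4 - 12*h^3 + 35*h^2 + 36*h - 180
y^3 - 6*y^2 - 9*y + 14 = (y - 7)*(y - 1)*(y + 2)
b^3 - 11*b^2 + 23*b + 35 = (b - 7)*(b - 5)*(b + 1)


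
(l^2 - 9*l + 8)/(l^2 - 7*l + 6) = (l - 8)/(l - 6)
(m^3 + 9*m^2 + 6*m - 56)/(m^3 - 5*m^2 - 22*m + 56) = (m + 7)/(m - 7)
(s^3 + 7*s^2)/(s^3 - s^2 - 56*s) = s/(s - 8)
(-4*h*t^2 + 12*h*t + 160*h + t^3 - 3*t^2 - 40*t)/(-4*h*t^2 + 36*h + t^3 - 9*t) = (t^2 - 3*t - 40)/(t^2 - 9)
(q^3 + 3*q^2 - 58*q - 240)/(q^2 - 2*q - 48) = q + 5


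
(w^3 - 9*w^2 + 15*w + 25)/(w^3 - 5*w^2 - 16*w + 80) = (w^2 - 4*w - 5)/(w^2 - 16)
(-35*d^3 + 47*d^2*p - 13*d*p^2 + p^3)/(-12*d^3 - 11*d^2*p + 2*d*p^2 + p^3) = (35*d^3 - 47*d^2*p + 13*d*p^2 - p^3)/(12*d^3 + 11*d^2*p - 2*d*p^2 - p^3)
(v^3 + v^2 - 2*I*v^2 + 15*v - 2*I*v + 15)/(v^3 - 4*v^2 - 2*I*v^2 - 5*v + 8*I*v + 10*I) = (v^2 - 2*I*v + 15)/(v^2 - v*(5 + 2*I) + 10*I)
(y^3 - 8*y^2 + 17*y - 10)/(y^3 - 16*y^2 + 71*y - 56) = (y^2 - 7*y + 10)/(y^2 - 15*y + 56)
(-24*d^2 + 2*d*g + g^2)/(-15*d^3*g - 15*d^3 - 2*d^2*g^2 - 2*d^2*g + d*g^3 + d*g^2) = (24*d^2 - 2*d*g - g^2)/(d*(15*d^2*g + 15*d^2 + 2*d*g^2 + 2*d*g - g^3 - g^2))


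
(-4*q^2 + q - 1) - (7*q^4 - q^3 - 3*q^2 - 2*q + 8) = -7*q^4 + q^3 - q^2 + 3*q - 9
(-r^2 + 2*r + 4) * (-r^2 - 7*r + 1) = r^4 + 5*r^3 - 19*r^2 - 26*r + 4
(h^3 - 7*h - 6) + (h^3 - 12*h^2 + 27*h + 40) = 2*h^3 - 12*h^2 + 20*h + 34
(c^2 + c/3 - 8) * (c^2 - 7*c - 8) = c^4 - 20*c^3/3 - 55*c^2/3 + 160*c/3 + 64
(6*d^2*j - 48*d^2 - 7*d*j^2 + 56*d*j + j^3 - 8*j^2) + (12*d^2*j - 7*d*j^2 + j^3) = 18*d^2*j - 48*d^2 - 14*d*j^2 + 56*d*j + 2*j^3 - 8*j^2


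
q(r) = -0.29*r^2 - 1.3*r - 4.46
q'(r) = -0.58*r - 1.3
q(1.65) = -7.39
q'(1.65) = -2.26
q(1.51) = -7.08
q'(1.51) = -2.18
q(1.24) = -6.52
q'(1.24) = -2.02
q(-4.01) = -3.91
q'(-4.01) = 1.03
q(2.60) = -9.80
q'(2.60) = -2.81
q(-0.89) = -3.53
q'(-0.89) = -0.78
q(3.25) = -11.75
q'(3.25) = -3.18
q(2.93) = -10.76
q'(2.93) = -3.00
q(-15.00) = -50.21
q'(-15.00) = 7.40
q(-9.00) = -16.25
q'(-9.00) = 3.92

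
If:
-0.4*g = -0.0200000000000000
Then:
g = 0.05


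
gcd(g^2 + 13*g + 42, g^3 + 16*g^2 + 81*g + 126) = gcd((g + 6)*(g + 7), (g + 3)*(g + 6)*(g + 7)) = g^2 + 13*g + 42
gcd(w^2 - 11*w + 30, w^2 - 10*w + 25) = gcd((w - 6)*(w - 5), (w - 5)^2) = w - 5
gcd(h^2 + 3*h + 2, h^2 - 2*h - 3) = h + 1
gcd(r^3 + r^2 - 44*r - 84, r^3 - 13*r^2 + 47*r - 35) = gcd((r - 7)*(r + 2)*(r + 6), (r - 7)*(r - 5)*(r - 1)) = r - 7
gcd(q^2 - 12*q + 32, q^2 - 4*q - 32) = q - 8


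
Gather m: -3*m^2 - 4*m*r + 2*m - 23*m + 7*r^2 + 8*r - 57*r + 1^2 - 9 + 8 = -3*m^2 + m*(-4*r - 21) + 7*r^2 - 49*r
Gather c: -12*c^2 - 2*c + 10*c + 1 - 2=-12*c^2 + 8*c - 1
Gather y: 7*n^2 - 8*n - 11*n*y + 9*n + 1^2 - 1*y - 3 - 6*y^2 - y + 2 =7*n^2 + n - 6*y^2 + y*(-11*n - 2)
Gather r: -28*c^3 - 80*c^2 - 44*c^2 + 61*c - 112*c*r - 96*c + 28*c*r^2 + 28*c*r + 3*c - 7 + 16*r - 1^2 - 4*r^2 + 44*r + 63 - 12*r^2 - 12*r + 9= -28*c^3 - 124*c^2 - 32*c + r^2*(28*c - 16) + r*(48 - 84*c) + 64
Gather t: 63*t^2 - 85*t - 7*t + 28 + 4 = 63*t^2 - 92*t + 32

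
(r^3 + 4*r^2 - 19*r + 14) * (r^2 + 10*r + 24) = r^5 + 14*r^4 + 45*r^3 - 80*r^2 - 316*r + 336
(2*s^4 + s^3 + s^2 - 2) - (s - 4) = 2*s^4 + s^3 + s^2 - s + 2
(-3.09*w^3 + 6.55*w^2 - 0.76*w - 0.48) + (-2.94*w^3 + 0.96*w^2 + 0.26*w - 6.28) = -6.03*w^3 + 7.51*w^2 - 0.5*w - 6.76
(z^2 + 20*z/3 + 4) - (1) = z^2 + 20*z/3 + 3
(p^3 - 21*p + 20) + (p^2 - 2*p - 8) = p^3 + p^2 - 23*p + 12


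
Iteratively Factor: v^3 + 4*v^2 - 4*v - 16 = (v + 4)*(v^2 - 4) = (v - 2)*(v + 4)*(v + 2)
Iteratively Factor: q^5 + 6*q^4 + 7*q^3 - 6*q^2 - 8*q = (q + 1)*(q^4 + 5*q^3 + 2*q^2 - 8*q) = (q - 1)*(q + 1)*(q^3 + 6*q^2 + 8*q) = (q - 1)*(q + 1)*(q + 2)*(q^2 + 4*q) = (q - 1)*(q + 1)*(q + 2)*(q + 4)*(q)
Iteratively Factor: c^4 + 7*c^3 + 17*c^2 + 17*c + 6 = (c + 3)*(c^3 + 4*c^2 + 5*c + 2) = (c + 1)*(c + 3)*(c^2 + 3*c + 2) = (c + 1)*(c + 2)*(c + 3)*(c + 1)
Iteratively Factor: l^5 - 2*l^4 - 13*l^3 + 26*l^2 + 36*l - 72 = (l - 3)*(l^4 + l^3 - 10*l^2 - 4*l + 24) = (l - 3)*(l + 2)*(l^3 - l^2 - 8*l + 12) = (l - 3)*(l + 2)*(l + 3)*(l^2 - 4*l + 4) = (l - 3)*(l - 2)*(l + 2)*(l + 3)*(l - 2)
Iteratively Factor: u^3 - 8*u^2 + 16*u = (u - 4)*(u^2 - 4*u) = (u - 4)^2*(u)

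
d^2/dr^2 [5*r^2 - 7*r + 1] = 10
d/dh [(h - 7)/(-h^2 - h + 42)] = (-h^2 - h + (h - 7)*(2*h + 1) + 42)/(h^2 + h - 42)^2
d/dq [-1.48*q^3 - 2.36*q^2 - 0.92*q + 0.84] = -4.44*q^2 - 4.72*q - 0.92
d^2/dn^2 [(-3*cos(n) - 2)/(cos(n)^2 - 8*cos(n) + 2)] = 2*(-27*(1 - cos(2*n))^2*cos(n) - 32*(1 - cos(2*n))^2 - 428*cos(n) - 424*cos(2*n) + 66*cos(3*n) + 6*cos(5*n) + 1080)/(16*cos(n) - cos(2*n) - 5)^3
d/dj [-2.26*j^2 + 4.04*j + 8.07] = 4.04 - 4.52*j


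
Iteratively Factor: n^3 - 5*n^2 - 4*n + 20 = (n - 5)*(n^2 - 4) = (n - 5)*(n + 2)*(n - 2)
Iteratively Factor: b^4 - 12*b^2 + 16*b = (b - 2)*(b^3 + 2*b^2 - 8*b) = (b - 2)*(b + 4)*(b^2 - 2*b) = (b - 2)^2*(b + 4)*(b)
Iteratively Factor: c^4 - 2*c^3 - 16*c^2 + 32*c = (c + 4)*(c^3 - 6*c^2 + 8*c) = c*(c + 4)*(c^2 - 6*c + 8) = c*(c - 4)*(c + 4)*(c - 2)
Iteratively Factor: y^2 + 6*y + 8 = (y + 4)*(y + 2)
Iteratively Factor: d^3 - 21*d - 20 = (d + 4)*(d^2 - 4*d - 5) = (d - 5)*(d + 4)*(d + 1)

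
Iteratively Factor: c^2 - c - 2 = (c - 2)*(c + 1)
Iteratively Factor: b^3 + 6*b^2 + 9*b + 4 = (b + 4)*(b^2 + 2*b + 1) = (b + 1)*(b + 4)*(b + 1)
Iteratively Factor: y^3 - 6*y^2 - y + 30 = (y - 5)*(y^2 - y - 6) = (y - 5)*(y - 3)*(y + 2)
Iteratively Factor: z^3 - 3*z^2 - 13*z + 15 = (z - 1)*(z^2 - 2*z - 15) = (z - 5)*(z - 1)*(z + 3)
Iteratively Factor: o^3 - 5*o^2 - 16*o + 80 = (o + 4)*(o^2 - 9*o + 20) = (o - 5)*(o + 4)*(o - 4)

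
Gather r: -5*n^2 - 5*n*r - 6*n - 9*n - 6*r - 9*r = -5*n^2 - 15*n + r*(-5*n - 15)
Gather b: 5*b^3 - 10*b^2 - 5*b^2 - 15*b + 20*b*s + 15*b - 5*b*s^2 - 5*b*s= 5*b^3 - 15*b^2 + b*(-5*s^2 + 15*s)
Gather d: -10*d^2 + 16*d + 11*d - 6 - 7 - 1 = -10*d^2 + 27*d - 14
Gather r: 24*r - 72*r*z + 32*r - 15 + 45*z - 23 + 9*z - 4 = r*(56 - 72*z) + 54*z - 42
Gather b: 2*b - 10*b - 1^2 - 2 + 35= 32 - 8*b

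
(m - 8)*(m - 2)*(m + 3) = m^3 - 7*m^2 - 14*m + 48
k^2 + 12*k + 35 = (k + 5)*(k + 7)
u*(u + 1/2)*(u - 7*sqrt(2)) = u^3 - 7*sqrt(2)*u^2 + u^2/2 - 7*sqrt(2)*u/2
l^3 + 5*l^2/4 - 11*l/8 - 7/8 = (l - 1)*(l + 1/2)*(l + 7/4)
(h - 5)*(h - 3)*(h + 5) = h^3 - 3*h^2 - 25*h + 75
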